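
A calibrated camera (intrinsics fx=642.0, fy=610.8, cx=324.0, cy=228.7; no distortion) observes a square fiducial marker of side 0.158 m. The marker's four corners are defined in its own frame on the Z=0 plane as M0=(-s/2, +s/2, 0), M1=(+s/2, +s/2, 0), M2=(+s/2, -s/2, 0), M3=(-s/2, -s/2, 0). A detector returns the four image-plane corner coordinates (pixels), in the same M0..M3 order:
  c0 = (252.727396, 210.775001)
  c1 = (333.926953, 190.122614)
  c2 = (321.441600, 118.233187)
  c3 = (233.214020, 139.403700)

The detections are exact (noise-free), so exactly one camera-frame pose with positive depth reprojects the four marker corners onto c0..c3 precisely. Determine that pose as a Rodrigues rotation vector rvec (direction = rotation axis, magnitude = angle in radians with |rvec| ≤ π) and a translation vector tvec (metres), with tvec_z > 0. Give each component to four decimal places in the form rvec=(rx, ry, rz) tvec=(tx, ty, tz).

Intrinsics K: fx=642.0, fy=610.8, cx=324.0, cy=228.7
Marker side s = 0.158 m; corners in marker frame (Z=0):
  M0 = (-0.0790, +0.0790, 0)
  M1 = (+0.0790, +0.0790, 0)
  M2 = (+0.0790, -0.0790, 0)
  M3 = (-0.0790, -0.0790, 0)
Detected image corners:
  c0 = (252.727396, 210.775001) px
  c1 = (333.926953, 190.122614) px
  c2 = (321.441600, 118.233187) px
  c3 = (233.214020, 139.403700) px
Planar DLT: solve 8×8 A·h = b for H (H[2,2]=1):
  H  [+564.34517 +245.41104 +285.98811]
  H  [-115.51086 +536.64717 +165.98067]
  H  [+0.10189 +0.50583 +1.00000]
B = K⁻¹H; ‖b₁‖=0.864284, ‖b₂‖=0.864284; λ = 2/(‖b₁‖+‖b₂‖) = 1.157027, sign → tz>0 ⇒ λ=+1.157027
r₁ = λ·B[:,0] = (+0.95758,-0.26295,+0.11789); r₂ = λ·B[:,1] = (+0.14692,+0.79742,+0.58526)
r₃ = r₁×r₂ = (-0.24790,-0.54312,+0.80223); SVD([r₁ r₂ r₃]) → R = UVᵀ:
  R  [+0.95758 +0.14692 -0.24790]
  R  [-0.26295 +0.79742 -0.54312]
  R  [+0.11789 +0.58526 +0.80223]
t = (-0.06851, -0.11881, +1.15703) m
tr R = 2.557229; θ = arccos((tr R − 1)/2) = 0.678341 rad = 38.866°
axis k = ((R−Rᵀ)₃₂, (R−Rᵀ)₁₃, (R−Rᵀ)₂₁) / (2 sinθ) = (+0.899103, -0.291468, -0.326588)
rvec = θ·k = (+0.609899, -0.197715, -0.221538)

rvec=(0.6099, -0.1977, -0.2215) tvec=(-0.0685, -0.1188, 1.1570)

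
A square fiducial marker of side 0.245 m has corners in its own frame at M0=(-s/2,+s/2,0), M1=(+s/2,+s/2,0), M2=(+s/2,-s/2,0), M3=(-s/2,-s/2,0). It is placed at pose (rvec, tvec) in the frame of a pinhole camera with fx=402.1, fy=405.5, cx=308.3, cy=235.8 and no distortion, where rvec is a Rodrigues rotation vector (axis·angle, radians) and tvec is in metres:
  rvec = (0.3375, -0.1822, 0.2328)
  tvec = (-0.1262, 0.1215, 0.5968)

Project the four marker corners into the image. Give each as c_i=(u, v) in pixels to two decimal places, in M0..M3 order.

Intrinsics K: fx=402.1, fy=405.5, cx=308.3, cy=235.8
Marker side s = 0.245 m; corners in marker frame (Z=0):
  M0 = (-0.1225, +0.1225, 0)
  M1 = (+0.1225, +0.1225, 0)
  M2 = (+0.1225, -0.1225, 0)
  M3 = (-0.1225, -0.1225, 0)
rvec = (0.3375, -0.1822, 0.2328), |rvec| = θ = 0.44866 rad = 25.707°
Rodrigues: sinθ=0.43376, 1−cosθ=0.09897; R = I + sinθ·[k]× + (1−cosθ)·[k]×²:
    [+0.95703 -0.25530 -0.13752]
    [+0.19483 +0.91735 -0.34715]
    [+0.21478 +0.30544 +0.92767]
t = (-0.1262, 0.1215, 0.5968) m
M0: Pc = R·M0+t = (-0.27471, +0.21001, +0.60791); u = 402.1·(-0.27471)/0.60791 + 308.3 = 126.5921, v = 405.5·(+0.21001)/0.60791 + 235.8 = 375.8848
M1: Pc = R·M1+t = (-0.04024, +0.25774, +0.66053); u = 402.1·(-0.04024)/0.66053 + 308.3 = 283.8048, v = 405.5·(+0.25774)/0.66053 + 235.8 = 394.0292
M2: Pc = R·M2+t = (+0.02231, +0.03299, +0.58569); u = 402.1·(+0.02231)/0.58569 + 308.3 = 323.6172, v = 405.5·(+0.03299)/0.58569 + 235.8 = 258.6416
M3: Pc = R·M3+t = (-0.21216, -0.01474, +0.53307); u = 402.1·(-0.21216)/0.53307 + 308.3 = 148.2653, v = 405.5·(-0.01474)/0.53307 + 235.8 = 224.5857

c0=(126.59, 375.88) c1=(283.80, 394.03) c2=(323.62, 258.64) c3=(148.27, 224.59)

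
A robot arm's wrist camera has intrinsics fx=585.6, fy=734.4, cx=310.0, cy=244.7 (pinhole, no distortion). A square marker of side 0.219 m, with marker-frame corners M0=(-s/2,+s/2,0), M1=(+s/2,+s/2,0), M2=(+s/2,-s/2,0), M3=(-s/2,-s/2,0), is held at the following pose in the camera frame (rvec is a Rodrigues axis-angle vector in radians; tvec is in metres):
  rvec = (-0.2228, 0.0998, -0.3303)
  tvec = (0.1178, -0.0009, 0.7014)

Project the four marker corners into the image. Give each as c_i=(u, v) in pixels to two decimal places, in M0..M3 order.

Intrinsics K: fx=585.6, fy=734.4, cx=310.0, cy=244.7
Marker side s = 0.219 m; corners in marker frame (Z=0):
  M0 = (-0.1095, +0.1095, 0)
  M1 = (+0.1095, +0.1095, 0)
  M2 = (+0.1095, -0.1095, 0)
  M3 = (-0.1095, -0.1095, 0)
rvec = (-0.2228, 0.0998, -0.3303), |rvec| = θ = 0.41073 rad = 23.533°
Rodrigues: sinθ=0.39928, 1−cosθ=0.08317; R = I + sinθ·[k]× + (1−cosθ)·[k]×²:
    [+0.94130 +0.31013 +0.13330]
    [-0.33205 +0.92174 +0.20034]
    [-0.06074 -0.23284 +0.97062]
t = (0.1178, -0.0009, 0.7014) m
M0: Pc = R·M0+t = (+0.04869, +0.13639, +0.68255); u = 585.6·(+0.04869)/0.68255 + 310.0 = 351.7707, v = 734.4·(+0.13639)/0.68255 + 244.7 = 391.4504
M1: Pc = R·M1+t = (+0.25483, +0.06367, +0.66925); u = 585.6·(+0.25483)/0.66925 + 310.0 = 532.9791, v = 734.4·(+0.06367)/0.66925 + 244.7 = 314.5686
M2: Pc = R·M2+t = (+0.18691, -0.13819, +0.72025); u = 585.6·(+0.18691)/0.72025 + 310.0 = 461.9713, v = 734.4·(-0.13819)/0.72025 + 244.7 = 103.7938
M3: Pc = R·M3+t = (-0.01923, -0.06547, +0.73355); u = 585.6·(-0.01923)/0.73355 + 310.0 = 294.6470, v = 734.4·(-0.06547)/0.73355 + 244.7 = 179.1531

c0=(351.77, 391.45) c1=(532.98, 314.57) c2=(461.97, 103.79) c3=(294.65, 179.15)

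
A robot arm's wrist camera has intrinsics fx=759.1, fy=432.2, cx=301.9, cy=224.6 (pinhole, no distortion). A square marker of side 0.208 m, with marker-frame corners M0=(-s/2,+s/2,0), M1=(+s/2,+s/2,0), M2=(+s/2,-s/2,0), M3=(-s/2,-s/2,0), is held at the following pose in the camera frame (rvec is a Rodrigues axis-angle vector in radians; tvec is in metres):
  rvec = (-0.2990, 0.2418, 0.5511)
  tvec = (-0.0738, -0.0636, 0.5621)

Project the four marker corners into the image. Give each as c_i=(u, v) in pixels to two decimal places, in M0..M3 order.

Intrinsics K: fx=759.1, fy=432.2, cx=301.9, cy=224.6
Marker side s = 0.208 m; corners in marker frame (Z=0):
  M0 = (-0.1040, +0.1040, 0)
  M1 = (+0.1040, +0.1040, 0)
  M2 = (+0.1040, -0.1040, 0)
  M3 = (-0.1040, -0.1040, 0)
rvec = (-0.2990, 0.2418, 0.5511), |rvec| = θ = 0.67200 rad = 38.503°
Rodrigues: sinθ=0.62255, 1−cosθ=0.21742; R = I + sinθ·[k]× + (1−cosθ)·[k]×²:
    [+0.82562 -0.54536 +0.14467]
    [+0.47574 +0.81073 +0.34116]
    [-0.30334 -0.21284 +0.92881]
t = (-0.0738, -0.0636, 0.5621) m
M0: Pc = R·M0+t = (-0.21638, -0.02876, +0.57151); u = 759.1·(-0.21638)/0.57151 + 301.9 = 14.4947, v = 432.2·(-0.02876)/0.57151 + 224.6 = 202.8498
M1: Pc = R·M1+t = (-0.04465, +0.07019, +0.50842); u = 759.1·(-0.04465)/0.50842 + 301.9 = 235.2311, v = 432.2·(+0.07019)/0.50842 + 224.6 = 284.2703
M2: Pc = R·M2+t = (+0.06878, -0.09844, +0.55269); u = 759.1·(+0.06878)/0.55269 + 301.9 = 396.3701, v = 432.2·(-0.09844)/0.55269 + 224.6 = 147.6210
M3: Pc = R·M3+t = (-0.10295, -0.19739, +0.61578); u = 759.1·(-0.10295)/0.61578 + 301.9 = 174.9924, v = 432.2·(-0.19739)/0.61578 + 224.6 = 86.0558

c0=(14.49, 202.85) c1=(235.23, 284.27) c2=(396.37, 147.62) c3=(174.99, 86.06)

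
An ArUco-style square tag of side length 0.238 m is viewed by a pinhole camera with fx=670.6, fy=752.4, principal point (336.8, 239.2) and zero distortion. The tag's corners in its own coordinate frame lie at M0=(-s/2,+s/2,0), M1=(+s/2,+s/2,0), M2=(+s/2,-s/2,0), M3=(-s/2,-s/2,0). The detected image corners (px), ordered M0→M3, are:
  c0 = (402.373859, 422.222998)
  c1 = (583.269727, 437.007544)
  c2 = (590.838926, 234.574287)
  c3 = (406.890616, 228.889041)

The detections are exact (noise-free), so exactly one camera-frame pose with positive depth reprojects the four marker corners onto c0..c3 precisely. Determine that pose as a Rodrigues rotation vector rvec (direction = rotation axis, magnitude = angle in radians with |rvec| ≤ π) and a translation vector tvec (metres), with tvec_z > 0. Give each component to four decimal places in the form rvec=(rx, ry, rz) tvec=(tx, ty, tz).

rvec=(0.0553, 0.1781, 0.0253) tvec=(0.2100, 0.1099, 0.8974)

Intrinsics K: fx=670.6, fy=752.4, cx=336.8, cy=239.2
Marker side s = 0.238 m; corners in marker frame (Z=0):
  M0 = (-0.1190, +0.1190, 0)
  M1 = (+0.1190, +0.1190, 0)
  M2 = (+0.1190, -0.1190, 0)
  M3 = (-0.1190, -0.1190, 0)
Detected image corners:
  c0 = (402.373859, 422.222998) px
  c1 = (583.269727, 437.007544) px
  c2 = (590.838926, 234.574287) px
  c3 = (406.890616, 228.889041) px
Planar DLT: solve 8×8 A·h = b for H (H[2,2]=1):
  H  [+668.99453 +6.39240 +493.68745]
  H  [-21.83041 +852.09255 +331.30495]
  H  [-0.19651 +0.06380 +1.00000]
B = K⁻¹H; ‖b₁‖=1.114273, ‖b₂‖=1.114273; λ = 2/(‖b₁‖+‖b₂‖) = 0.897446, sign → tz>0 ⇒ λ=+0.897446
r₁ = λ·B[:,0] = (+0.98387,+0.03003,-0.17635); r₂ = λ·B[:,1] = (-0.02020,+0.99816,+0.05725)
r₃ = r₁×r₂ = (+0.17775,-0.05277,+0.98266); SVD([r₁ r₂ r₃]) → R = UVᵀ:
  R  [+0.98387 -0.02020 +0.17775]
  R  [+0.03003 +0.99816 -0.05277]
  R  [-0.17635 +0.05725 +0.98266]
t = (+0.20996, +0.10986, +0.89745) m
tr R = 2.964684; θ = arccos((tr R − 1)/2) = 0.188202 rad = 10.783°
axis k = ((R−Rᵀ)₃₂, (R−Rᵀ)₁₃, (R−Rᵀ)₂₁) / (2 sinθ) = (+0.294030, +0.946324, +0.134230)
rvec = θ·k = (+0.055337, +0.178100, +0.025262)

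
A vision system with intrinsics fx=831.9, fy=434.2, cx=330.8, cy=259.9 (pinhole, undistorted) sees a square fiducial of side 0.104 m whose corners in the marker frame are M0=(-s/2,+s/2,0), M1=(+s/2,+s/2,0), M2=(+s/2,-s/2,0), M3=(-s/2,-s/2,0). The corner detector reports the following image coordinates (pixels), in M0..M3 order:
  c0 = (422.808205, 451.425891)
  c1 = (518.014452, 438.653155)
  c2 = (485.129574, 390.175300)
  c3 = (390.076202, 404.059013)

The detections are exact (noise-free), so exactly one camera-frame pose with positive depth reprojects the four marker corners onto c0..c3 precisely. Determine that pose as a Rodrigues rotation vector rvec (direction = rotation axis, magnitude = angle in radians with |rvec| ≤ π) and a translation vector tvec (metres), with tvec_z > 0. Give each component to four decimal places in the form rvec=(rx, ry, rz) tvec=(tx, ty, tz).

Intrinsics K: fx=831.9, fy=434.2, cx=330.8, cy=259.9
Marker side s = 0.104 m; corners in marker frame (Z=0):
  M0 = (-0.0520, +0.0520, 0)
  M1 = (+0.0520, +0.0520, 0)
  M2 = (+0.0520, -0.0520, 0)
  M3 = (-0.0520, -0.0520, 0)
Detected image corners:
  c0 = (422.808205, 451.425891) px
  c1 = (518.014452, 438.653155) px
  c2 = (485.129574, 390.175300) px
  c3 = (390.076202, 404.059013) px
Planar DLT: solve 8×8 A·h = b for H (H[2,2]=1):
  H  [+820.58556 +340.90485 +453.54213]
  H  [-215.43982 +484.33575 +421.22002]
  H  [-0.20732 +0.05605 +1.00000]
B = K⁻¹H; ‖b₁‖=1.150584, ‖b₂‖=1.150584; λ = 2/(‖b₁‖+‖b₂‖) = 0.869123, sign → tz>0 ⇒ λ=+0.869123
r₁ = λ·B[:,0] = (+0.92895,-0.32338,-0.18019); r₂ = λ·B[:,1] = (+0.33679,+0.94032,+0.04871)
r₃ = r₁×r₂ = (+0.15368,-0.10594,+0.98242); SVD([r₁ r₂ r₃]) → R = UVᵀ:
  R  [+0.92895 +0.33679 +0.15368]
  R  [-0.32338 +0.94032 -0.10594]
  R  [-0.18019 +0.04871 +0.98242]
t = (+0.12823, +0.32291, +0.86912) m
tr R = 2.851699; θ = arccos((tr R − 1)/2) = 0.387520 rad = 22.203°
axis k = ((R−Rᵀ)₃₂, (R−Rᵀ)₁₃, (R−Rᵀ)₂₁) / (2 sinθ) = (+0.204625, +0.441755, -0.873488)
rvec = θ·k = (+0.079296, +0.171189, -0.338494)

rvec=(0.0793, 0.1712, -0.3385) tvec=(0.1282, 0.3229, 0.8691)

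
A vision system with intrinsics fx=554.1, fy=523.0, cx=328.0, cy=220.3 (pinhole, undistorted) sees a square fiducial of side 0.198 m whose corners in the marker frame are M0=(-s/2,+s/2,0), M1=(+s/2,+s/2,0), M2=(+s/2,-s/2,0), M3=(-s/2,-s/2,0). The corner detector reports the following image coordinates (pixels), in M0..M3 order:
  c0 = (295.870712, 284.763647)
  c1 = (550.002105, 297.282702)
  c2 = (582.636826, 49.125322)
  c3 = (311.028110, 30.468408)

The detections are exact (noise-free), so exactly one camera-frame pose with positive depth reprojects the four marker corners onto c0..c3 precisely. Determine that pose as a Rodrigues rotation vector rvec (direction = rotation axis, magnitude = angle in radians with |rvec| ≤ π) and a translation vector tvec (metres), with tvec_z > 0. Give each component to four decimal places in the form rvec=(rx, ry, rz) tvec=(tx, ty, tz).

Intrinsics K: fx=554.1, fy=523.0, cx=328.0, cy=220.3
Marker side s = 0.198 m; corners in marker frame (Z=0):
  M0 = (-0.0990, +0.0990, 0)
  M1 = (+0.0990, +0.0990, 0)
  M2 = (+0.0990, -0.0990, 0)
  M3 = (-0.0990, -0.0990, 0)
Detected image corners:
  c0 = (295.870712, 284.763647) px
  c1 = (550.002105, 297.282702) px
  c2 = (582.636826, 49.125322) px
  c3 = (311.028110, 30.468408) px
Planar DLT: solve 8×8 A·h = b for H (H[2,2]=1):
  H  [+1370.46909 +28.92900 +435.80327]
  H  [+95.06650 +1325.73984 +169.77979]
  H  [+0.10198 +0.34506 +1.00000]
B = K⁻¹H; ‖b₁‖=2.419097, ‖b₂‖=2.419097; λ = 2/(‖b₁‖+‖b₂‖) = 0.413377, sign → tz>0 ⇒ λ=+0.413377
r₁ = λ·B[:,0] = (+0.99746,+0.05738,+0.04216); r₂ = λ·B[:,1] = (-0.06285,+0.98778,+0.14264)
r₃ = r₁×r₂ = (-0.03346,-0.14493,+0.98888); SVD([r₁ r₂ r₃]) → R = UVᵀ:
  R  [+0.99746 -0.06285 -0.03346]
  R  [+0.05738 +0.98778 -0.14493]
  R  [+0.04216 +0.14264 +0.98888]
t = (+0.08042, -0.03993, +0.41338) m
tr R = 2.974115; θ = arccos((tr R − 1)/2) = 0.161062 rad = 9.228°
axis k = ((R−Rᵀ)₃₂, (R−Rᵀ)₁₃, (R−Rᵀ)₂₁) / (2 sinθ) = (+0.896597, -0.235751, +0.374881)
rvec = θ·k = (+0.144408, -0.037971, +0.060379)

rvec=(0.1444, -0.0380, 0.0604) tvec=(0.0804, -0.0399, 0.4134)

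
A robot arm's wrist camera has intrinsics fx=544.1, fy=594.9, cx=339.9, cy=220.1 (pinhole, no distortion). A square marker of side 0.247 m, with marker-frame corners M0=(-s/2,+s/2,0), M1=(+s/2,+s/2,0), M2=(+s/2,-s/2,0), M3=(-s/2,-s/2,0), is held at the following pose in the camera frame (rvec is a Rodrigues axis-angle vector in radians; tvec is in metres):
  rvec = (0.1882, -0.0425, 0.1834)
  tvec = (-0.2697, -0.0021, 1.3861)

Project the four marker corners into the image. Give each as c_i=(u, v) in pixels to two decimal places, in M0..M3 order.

Intrinsics K: fx=544.1, fy=594.9, cx=339.9, cy=220.1
Marker side s = 0.247 m; corners in marker frame (Z=0):
  M0 = (-0.1235, +0.1235, 0)
  M1 = (+0.1235, +0.1235, 0)
  M2 = (+0.1235, -0.1235, 0)
  M3 = (-0.1235, -0.1235, 0)
rvec = (0.1882, -0.0425, 0.1834), |rvec| = θ = 0.26620 rad = 15.252°
Rodrigues: sinθ=0.26306, 1−cosθ=0.03522; R = I + sinθ·[k]× + (1−cosθ)·[k]×²:
    [+0.98238 -0.18522 -0.02484]
    [+0.17727 +0.96568 -0.18986]
    [+0.05916 +0.18211 +0.98150]
t = (-0.2697, -0.0021, 1.3861) m
M0: Pc = R·M0+t = (-0.41390, +0.09527, +1.40128); u = 544.1·(-0.41390)/1.40128 + 339.9 = 179.1887, v = 594.9·(+0.09527)/1.40128 + 220.1 = 260.5452
M1: Pc = R·M1+t = (-0.17125, +0.13905, +1.41590); u = 544.1·(-0.17125)/1.41590 + 339.9 = 274.0921, v = 594.9·(+0.13905)/1.41590 + 220.1 = 278.5243
M2: Pc = R·M2+t = (-0.12550, -0.09947, +1.37092); u = 544.1·(-0.12550)/1.37092 + 339.9 = 290.0900, v = 594.9·(-0.09947)/1.37092 + 220.1 = 176.9362
M3: Pc = R·M3+t = (-0.36815, -0.14325, +1.35630); u = 544.1·(-0.36815)/1.35630 + 339.9 = 192.2115, v = 594.9·(-0.14325)/1.35630 + 220.1 = 157.2664

c0=(179.19, 260.55) c1=(274.09, 278.52) c2=(290.09, 176.94) c3=(192.21, 157.27)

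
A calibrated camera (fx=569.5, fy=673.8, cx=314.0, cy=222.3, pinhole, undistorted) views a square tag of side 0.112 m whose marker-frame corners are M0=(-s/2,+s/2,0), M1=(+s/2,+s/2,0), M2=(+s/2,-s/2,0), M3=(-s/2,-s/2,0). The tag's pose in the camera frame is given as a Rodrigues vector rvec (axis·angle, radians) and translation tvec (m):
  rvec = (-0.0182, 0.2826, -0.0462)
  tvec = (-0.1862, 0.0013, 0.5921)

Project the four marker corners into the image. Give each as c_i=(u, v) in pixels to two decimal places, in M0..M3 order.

c0=(90.91, 288.90) c1=(185.21, 286.19) c2=(181.07, 155.46) c3=(87.41, 164.84)

Intrinsics K: fx=569.5, fy=673.8, cx=314.0, cy=222.3
Marker side s = 0.112 m; corners in marker frame (Z=0):
  M0 = (-0.0560, +0.0560, 0)
  M1 = (+0.0560, +0.0560, 0)
  M2 = (+0.0560, -0.0560, 0)
  M3 = (-0.0560, -0.0560, 0)
rvec = (-0.0182, 0.2826, -0.0462), |rvec| = θ = 0.28693 rad = 16.440°
Rodrigues: sinθ=0.28301, 1−cosθ=0.04088; R = I + sinθ·[k]× + (1−cosθ)·[k]×²:
    [+0.95928 +0.04301 +0.27916]
    [-0.04812 +0.99878 +0.01147]
    [-0.27832 -0.02443 +0.96018]
t = (-0.1862, 0.0013, 0.5921) m
M0: Pc = R·M0+t = (-0.23751, +0.05993, +0.60632); u = 569.5·(-0.23751)/0.60632 + 314.0 = 90.9115, v = 673.8·(+0.05993)/0.60632 + 222.3 = 288.8960
M1: Pc = R·M1+t = (-0.13007, +0.05454, +0.57515); u = 569.5·(-0.13007)/0.57515 + 314.0 = 185.2054, v = 673.8·(+0.05454)/0.57515 + 222.3 = 286.1912
M2: Pc = R·M2+t = (-0.13489, -0.05733, +0.57788); u = 569.5·(-0.13489)/0.57788 + 314.0 = 181.0676, v = 673.8·(-0.05733)/0.57788 + 222.3 = 155.4586
M3: Pc = R·M3+t = (-0.24233, -0.05194, +0.60905); u = 569.5·(-0.24233)/0.60905 + 314.0 = 87.4091, v = 673.8·(-0.05194)/0.60905 + 222.3 = 164.8423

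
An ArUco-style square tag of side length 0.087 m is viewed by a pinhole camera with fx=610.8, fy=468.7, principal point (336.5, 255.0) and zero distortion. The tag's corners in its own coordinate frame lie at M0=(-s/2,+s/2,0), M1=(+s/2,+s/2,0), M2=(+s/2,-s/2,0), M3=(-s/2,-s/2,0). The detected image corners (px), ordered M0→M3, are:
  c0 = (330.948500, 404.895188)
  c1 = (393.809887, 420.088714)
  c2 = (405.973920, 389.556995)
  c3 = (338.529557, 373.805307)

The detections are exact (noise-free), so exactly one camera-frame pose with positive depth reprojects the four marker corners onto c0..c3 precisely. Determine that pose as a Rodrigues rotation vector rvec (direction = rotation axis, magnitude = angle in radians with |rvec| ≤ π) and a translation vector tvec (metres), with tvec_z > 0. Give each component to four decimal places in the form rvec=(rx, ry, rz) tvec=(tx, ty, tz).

rvec=(0.6458, 0.2256, 0.2013) tvec=(0.0391, 0.2393, 0.7868)

Intrinsics K: fx=610.8, fy=468.7, cx=336.5, cy=255.0
Marker side s = 0.087 m; corners in marker frame (Z=0):
  M0 = (-0.0435, +0.0435, 0)
  M1 = (+0.0435, +0.0435, 0)
  M2 = (+0.0435, -0.0435, 0)
  M3 = (-0.0435, -0.0435, 0)
Detected image corners:
  c0 = (330.948500, 404.895188) px
  c1 = (393.809887, 420.088714) px
  c2 = (405.973920, 389.556995) px
  c3 = (338.529557, 373.805307) px
Planar DLT: solve 8×8 A·h = b for H (H[2,2]=1):
  H  [+680.47195 +173.48688 +366.88736]
  H  [+104.74760 +664.16811 +397.54785]
  H  [-0.18381 +0.78067 +1.00000]
B = K⁻¹H; ‖b₁‖=1.271010, ‖b₂‖=1.271010; λ = 2/(‖b₁‖+‖b₂‖) = 0.786776, sign → tz>0 ⇒ λ=+0.786776
r₁ = λ·B[:,0] = (+0.95619,+0.25451,-0.14462); r₂ = λ·B[:,1] = (-0.11491,+0.78073,+0.61422)
r₃ = r₁×r₂ = (+0.26923,-0.57069,+0.77577); SVD([r₁ r₂ r₃]) → R = UVᵀ:
  R  [+0.95619 -0.11491 +0.26923]
  R  [+0.25451 +0.78073 -0.57069]
  R  [-0.14462 +0.61422 +0.77577]
t = (+0.03914, +0.23929, +0.78678) m
tr R = 2.512694; θ = arccos((tr R − 1)/2) = 0.713086 rad = 40.857°
axis k = ((R−Rᵀ)₃₂, (R−Rᵀ)₁₃, (R−Rᵀ)₂₁) / (2 sinθ) = (+0.905656, +0.316320, +0.282362)
rvec = θ·k = (+0.645810, +0.225563, +0.201349)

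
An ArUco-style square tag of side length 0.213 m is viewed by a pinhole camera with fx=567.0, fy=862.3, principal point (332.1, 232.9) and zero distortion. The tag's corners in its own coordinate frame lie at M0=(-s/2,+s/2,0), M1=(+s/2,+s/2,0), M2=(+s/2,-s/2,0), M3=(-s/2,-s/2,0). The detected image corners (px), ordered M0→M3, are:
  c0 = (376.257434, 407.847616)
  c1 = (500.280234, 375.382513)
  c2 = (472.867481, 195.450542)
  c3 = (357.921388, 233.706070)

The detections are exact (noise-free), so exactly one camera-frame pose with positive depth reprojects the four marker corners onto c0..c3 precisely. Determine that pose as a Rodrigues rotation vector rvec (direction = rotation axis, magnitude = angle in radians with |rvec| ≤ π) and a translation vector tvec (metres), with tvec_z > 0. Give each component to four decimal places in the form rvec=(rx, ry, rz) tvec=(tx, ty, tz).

Intrinsics K: fx=567.0, fy=862.3, cx=332.1, cy=232.9
Marker side s = 0.213 m; corners in marker frame (Z=0):
  M0 = (-0.1065, +0.1065, 0)
  M1 = (+0.1065, +0.1065, 0)
  M2 = (+0.1065, -0.1065, 0)
  M3 = (-0.1065, -0.1065, 0)
Detected image corners:
  c0 = (376.257434, 407.847616) px
  c1 = (500.280234, 375.382513) px
  c2 = (472.867481, 195.450542) px
  c3 = (357.921388, 233.706070) px
Planar DLT: solve 8×8 A·h = b for H (H[2,2]=1):
  H  [+467.83054 -27.63557 +425.07014]
  H  [-232.09115 +735.31007 +300.53294]
  H  [-0.21651 -0.31520 +1.00000]
B = K⁻¹H; ‖b₁‖=0.998698, ‖b₂‖=0.998698; λ = 2/(‖b₁‖+‖b₂‖) = 1.001304, sign → tz>0 ⇒ λ=+1.001304
r₁ = λ·B[:,0] = (+0.95315,-0.21095,-0.21679); r₂ = λ·B[:,1] = (+0.13605,+0.93909,-0.31561)
r₃ = r₁×r₂ = (+0.27017,+0.27133,+0.92379); SVD([r₁ r₂ r₃]) → R = UVᵀ:
  R  [+0.95315 +0.13605 +0.27017]
  R  [-0.21095 +0.93909 +0.27133]
  R  [-0.21679 -0.31561 +0.92379]
t = (+0.16418, +0.07854, +1.00130) m
tr R = 2.816031; θ = arccos((tr R − 1)/2) = 0.432274 rad = 24.767°
axis k = ((R−Rᵀ)₃₂, (R−Rᵀ)₁₃, (R−Rᵀ)₂₁) / (2 sinθ) = (-0.700504, +0.581185, -0.414147)
rvec = θ·k = (-0.302810, +0.251231, -0.179025)

rvec=(-0.3028, 0.2512, -0.1790) tvec=(0.1642, 0.0785, 1.0013)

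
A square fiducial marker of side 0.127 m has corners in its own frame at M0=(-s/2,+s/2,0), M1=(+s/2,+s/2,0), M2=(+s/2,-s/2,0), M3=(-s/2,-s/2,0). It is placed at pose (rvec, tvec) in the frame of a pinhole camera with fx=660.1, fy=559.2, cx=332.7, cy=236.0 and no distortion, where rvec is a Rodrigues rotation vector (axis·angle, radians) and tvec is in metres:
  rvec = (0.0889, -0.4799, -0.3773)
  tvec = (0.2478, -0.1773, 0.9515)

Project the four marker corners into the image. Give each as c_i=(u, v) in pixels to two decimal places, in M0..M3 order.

c0=(485.87, 179.39) c1=(546.75, 155.67) c2=(522.70, 85.85) c3=(458.93, 105.92)

Intrinsics K: fx=660.1, fy=559.2, cx=332.7, cy=236.0
Marker side s = 0.127 m; corners in marker frame (Z=0):
  M0 = (-0.0635, +0.0635, 0)
  M1 = (+0.0635, +0.0635, 0)
  M2 = (+0.0635, -0.0635, 0)
  M3 = (-0.0635, -0.0635, 0)
rvec = (0.0889, -0.4799, -0.3773), |rvec| = θ = 0.61690 rad = 35.346°
Rodrigues: sinθ=0.57851, 1−cosθ=0.18432; R = I + sinθ·[k]× + (1−cosθ)·[k]×²:
    [+0.81951 +0.33316 -0.46628]
    [-0.37448 +0.92722 +0.00433]
    [+0.43379 +0.17107 +0.88463]
t = (0.2478, -0.1773, 0.9515) m
M0: Pc = R·M0+t = (+0.21692, -0.09464, +0.93482); u = 660.1·(+0.21692)/0.93482 + 332.7 = 485.8710, v = 559.2·(-0.09464)/0.93482 + 236.0 = 179.3862
M1: Pc = R·M1+t = (+0.32099, -0.14220, +0.98991); u = 660.1·(+0.32099)/0.98991 + 332.7 = 546.7483, v = 559.2·(-0.14220)/0.98991 + 236.0 = 155.6705
M2: Pc = R·M2+t = (+0.27868, -0.25996, +0.96818); u = 660.1·(+0.27868)/0.96818 + 332.7 = 522.7041, v = 559.2·(-0.25996)/0.96818 + 236.0 = 85.8541
M3: Pc = R·M3+t = (+0.17461, -0.21240, +0.91309); u = 660.1·(+0.17461)/0.91309 + 332.7 = 458.9276, v = 559.2·(-0.21240)/0.91309 + 236.0 = 105.9216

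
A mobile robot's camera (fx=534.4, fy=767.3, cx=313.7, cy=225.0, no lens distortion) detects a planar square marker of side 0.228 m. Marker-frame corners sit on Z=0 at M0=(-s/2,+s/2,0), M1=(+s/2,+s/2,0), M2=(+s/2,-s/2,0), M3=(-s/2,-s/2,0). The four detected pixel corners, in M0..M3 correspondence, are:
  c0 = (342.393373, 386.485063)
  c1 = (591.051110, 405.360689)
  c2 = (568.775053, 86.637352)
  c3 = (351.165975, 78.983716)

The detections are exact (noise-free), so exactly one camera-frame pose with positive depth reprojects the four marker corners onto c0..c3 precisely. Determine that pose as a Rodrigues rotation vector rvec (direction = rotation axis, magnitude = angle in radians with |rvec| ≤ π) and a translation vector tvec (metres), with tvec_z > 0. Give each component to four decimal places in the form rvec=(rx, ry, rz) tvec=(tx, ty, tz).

Intrinsics K: fx=534.4, fy=767.3, cx=313.7, cy=225.0
Marker side s = 0.228 m; corners in marker frame (Z=0):
  M0 = (-0.1140, +0.1140, 0)
  M1 = (+0.1140, +0.1140, 0)
  M2 = (+0.1140, -0.1140, 0)
  M3 = (-0.1140, -0.1140, 0)
Detected image corners:
  c0 = (342.393373, 386.485063) px
  c1 = (591.051110, 405.360689) px
  c2 = (568.775053, 86.637352) px
  c3 = (351.165975, 78.983716) px
Planar DLT: solve 8×8 A·h = b for H (H[2,2]=1):
  H  [+956.56603 -240.28779 +461.36085]
  H  [+24.80765 +1234.02766 +228.90992]
  H  [-0.13261 -0.58028 +1.00000]
B = K⁻¹H; ‖b₁‖=1.873881, ‖b₂‖=1.873881; λ = 2/(‖b₁‖+‖b₂‖) = 0.533652, sign → tz>0 ⇒ λ=+0.533652
r₁ = λ·B[:,0] = (+0.99677,+0.03801,-0.07077); r₂ = λ·B[:,1] = (-0.05817,+0.94906,-0.30967)
r₃ = r₁×r₂ = (+0.05539,+0.31278,+0.94821); SVD([r₁ r₂ r₃]) → R = UVᵀ:
  R  [+0.99677 -0.05817 +0.05539]
  R  [+0.03801 +0.94906 +0.31278]
  R  [-0.07077 -0.30967 +0.94821]
t = (+0.14745, +0.00272, +0.53365) m
tr R = 2.894040; θ = arccos((tr R − 1)/2) = 0.326970 rad = 18.734°
axis k = ((R−Rᵀ)₃₂, (R−Rᵀ)₁₃, (R−Rᵀ)₂₁) / (2 sinθ) = (-0.969023, +0.196407, +0.149727)
rvec = θ·k = (-0.316842, +0.064219, +0.048956)

rvec=(-0.3168, 0.0642, 0.0490) tvec=(0.1475, 0.0027, 0.5337)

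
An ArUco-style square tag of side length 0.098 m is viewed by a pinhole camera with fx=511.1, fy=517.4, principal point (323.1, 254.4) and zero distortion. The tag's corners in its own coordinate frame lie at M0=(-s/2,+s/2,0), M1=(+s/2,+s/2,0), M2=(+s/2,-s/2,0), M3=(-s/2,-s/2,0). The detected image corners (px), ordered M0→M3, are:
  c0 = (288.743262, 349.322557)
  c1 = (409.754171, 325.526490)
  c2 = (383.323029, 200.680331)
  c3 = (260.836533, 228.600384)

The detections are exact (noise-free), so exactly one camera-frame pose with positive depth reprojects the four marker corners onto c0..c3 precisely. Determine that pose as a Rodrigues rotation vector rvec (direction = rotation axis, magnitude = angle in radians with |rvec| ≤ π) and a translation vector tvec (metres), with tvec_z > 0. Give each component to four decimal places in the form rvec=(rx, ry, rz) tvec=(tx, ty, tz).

rvec=(0.0897, 0.1127, -0.2166) tvec=(0.0092, 0.0173, 0.4005)

Intrinsics K: fx=511.1, fy=517.4, cx=323.1, cy=254.4
Marker side s = 0.098 m; corners in marker frame (Z=0):
  M0 = (-0.0490, +0.0490, 0)
  M1 = (+0.0490, +0.0490, 0)
  M2 = (+0.0490, -0.0490, 0)
  M3 = (-0.0490, -0.0490, 0)
Detected image corners:
  c0 = (288.743262, 349.322557) px
  c1 = (409.754171, 325.526490) px
  c2 = (383.323029, 200.680331) px
  c3 = (260.836533, 228.600384) px
Planar DLT: solve 8×8 A·h = b for H (H[2,2]=1):
  H  [+1140.73571 +341.51462 +334.88929]
  H  [-347.15145 +1305.35699 +276.79914]
  H  [-0.30247 +0.19117 +1.00000]
B = K⁻¹H; ‖b₁‖=2.497155, ‖b₂‖=2.497155; λ = 2/(‖b₁‖+‖b₂‖) = 0.400456, sign → tz>0 ⇒ λ=+0.400456
r₁ = λ·B[:,0] = (+0.97036,-0.20913,-0.12112); r₂ = λ·B[:,1] = (+0.21919,+0.97267,+0.07656)
r₃ = r₁×r₂ = (+0.10180,-0.10083,+0.98968); SVD([r₁ r₂ r₃]) → R = UVᵀ:
  R  [+0.97036 +0.21919 +0.10180]
  R  [-0.20913 +0.97267 -0.10083]
  R  [-0.12112 +0.07656 +0.98968]
t = (+0.00924, +0.01734, +0.40046) m
tr R = 2.932713; θ = arccos((tr R − 1)/2) = 0.260131 rad = 14.904°
axis k = ((R−Rᵀ)₃₂, (R−Rᵀ)₁₃, (R−Rᵀ)₂₁) / (2 sinθ) = (+0.344839, +0.433366, -0.832634)
rvec = θ·k = (+0.089703, +0.112732, -0.216594)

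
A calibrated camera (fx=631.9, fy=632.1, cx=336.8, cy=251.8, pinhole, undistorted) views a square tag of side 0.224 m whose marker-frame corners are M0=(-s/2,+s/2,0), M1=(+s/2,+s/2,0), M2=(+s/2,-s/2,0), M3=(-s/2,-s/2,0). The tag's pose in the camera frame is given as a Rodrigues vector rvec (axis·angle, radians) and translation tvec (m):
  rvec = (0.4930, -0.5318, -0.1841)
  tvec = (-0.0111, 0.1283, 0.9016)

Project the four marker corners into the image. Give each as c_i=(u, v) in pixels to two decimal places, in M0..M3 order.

c0=(266.19, 431.64) c1=(392.51, 372.86) c2=(392.72, 250.63) c3=(248.84, 302.45)

Intrinsics K: fx=631.9, fy=632.1, cx=336.8, cy=251.8
Marker side s = 0.224 m; corners in marker frame (Z=0):
  M0 = (-0.1120, +0.1120, 0)
  M1 = (+0.1120, +0.1120, 0)
  M2 = (+0.1120, -0.1120, 0)
  M3 = (-0.1120, -0.1120, 0)
rvec = (0.4930, -0.5318, -0.1841), |rvec| = θ = 0.74817 rad = 42.867°
Rodrigues: sinθ=0.68030, 1−cosθ=0.26706; R = I + sinθ·[k]× + (1−cosθ)·[k]×²:
    [+0.84890 +0.04231 -0.52686]
    [-0.29249 +0.86787 -0.40157]
    [+0.44025 +0.49499 +0.74911]
t = (-0.0111, 0.1283, 0.9016) m
M0: Pc = R·M0+t = (-0.10144, +0.25826, +0.90773); u = 631.9·(-0.10144)/0.90773 + 336.8 = 266.1860, v = 632.1·(+0.25826)/0.90773 + 251.8 = 431.6398
M1: Pc = R·M1+t = (+0.08872, +0.19274, +1.00635); u = 631.9·(+0.08872)/1.00635 + 336.8 = 392.5058, v = 632.1·(+0.19274)/1.00635 + 251.8 = 372.8644
M2: Pc = R·M2+t = (+0.07924, -0.00166, +0.89547); u = 631.9·(+0.07924)/0.89547 + 336.8 = 392.7150, v = 632.1·(-0.00166)/0.89547 + 251.8 = 250.6284
M3: Pc = R·M3+t = (-0.11092, +0.06386, +0.79685); u = 631.9·(-0.11092)/0.79685 + 336.8 = 248.8446, v = 632.1·(+0.06386)/0.79685 + 251.8 = 302.4544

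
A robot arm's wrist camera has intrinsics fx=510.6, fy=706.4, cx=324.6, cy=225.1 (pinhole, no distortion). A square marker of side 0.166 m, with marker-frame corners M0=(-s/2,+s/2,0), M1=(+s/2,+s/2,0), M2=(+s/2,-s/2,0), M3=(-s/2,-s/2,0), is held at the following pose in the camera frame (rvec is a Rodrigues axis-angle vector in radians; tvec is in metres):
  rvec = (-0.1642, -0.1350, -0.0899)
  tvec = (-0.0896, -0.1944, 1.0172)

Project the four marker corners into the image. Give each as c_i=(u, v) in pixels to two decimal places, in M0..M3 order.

Intrinsics K: fx=510.6, fy=706.4, cx=324.6, cy=225.1
Marker side s = 0.166 m; corners in marker frame (Z=0):
  M0 = (-0.0830, +0.0830, 0)
  M1 = (+0.0830, +0.0830, 0)
  M2 = (+0.0830, -0.0830, 0)
  M3 = (-0.0830, -0.0830, 0)
rvec = (-0.1642, -0.1350, -0.0899), |rvec| = θ = 0.23080 rad = 13.224°
Rodrigues: sinθ=0.22876, 1−cosθ=0.02652; R = I + sinθ·[k]× + (1−cosθ)·[k]×²:
    [+0.98690 +0.10014 -0.12646]
    [-0.07807 +0.98256 +0.16879]
    [+0.14115 -0.15670 +0.97751]
t = (-0.0896, -0.1944, 1.0172) m
M0: Pc = R·M0+t = (-0.16320, -0.10637, +0.99248); u = 510.6·(-0.16320)/0.99248 + 324.6 = 240.6377, v = 706.4·(-0.10637)/0.99248 + 225.1 = 149.3921
M1: Pc = R·M1+t = (+0.00062, -0.11933, +1.01591); u = 510.6·(+0.00062)/1.01591 + 324.6 = 324.9139, v = 706.4·(-0.11933)/1.01591 + 225.1 = 142.1270
M2: Pc = R·M2+t = (-0.01600, -0.28243, +1.04192); u = 510.6·(-0.01600)/1.04192 + 324.6 = 316.7599, v = 706.4·(-0.28243)/1.04192 + 225.1 = 33.6175
M3: Pc = R·M3+t = (-0.17982, -0.26947, +1.01849); u = 510.6·(-0.17982)/1.01849 + 324.6 = 234.4485, v = 706.4·(-0.26947)/1.01849 + 225.1 = 38.2006

c0=(240.64, 149.39) c1=(324.91, 142.13) c2=(316.76, 33.62) c3=(234.45, 38.20)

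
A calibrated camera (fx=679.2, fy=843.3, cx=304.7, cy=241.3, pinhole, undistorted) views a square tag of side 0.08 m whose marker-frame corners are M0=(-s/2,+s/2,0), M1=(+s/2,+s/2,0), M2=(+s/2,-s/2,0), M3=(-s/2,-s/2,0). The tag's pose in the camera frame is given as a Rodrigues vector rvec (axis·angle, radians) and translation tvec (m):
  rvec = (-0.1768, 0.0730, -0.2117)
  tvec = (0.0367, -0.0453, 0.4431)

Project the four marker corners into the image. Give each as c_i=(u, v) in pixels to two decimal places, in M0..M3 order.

c0=(313.68, 244.76) c1=(435.94, 211.31) c2=(407.14, 67.47) c3=(289.09, 101.20)

Intrinsics K: fx=679.2, fy=843.3, cx=304.7, cy=241.3
Marker side s = 0.08 m; corners in marker frame (Z=0):
  M0 = (-0.0400, +0.0400, 0)
  M1 = (+0.0400, +0.0400, 0)
  M2 = (+0.0400, -0.0400, 0)
  M3 = (-0.0400, -0.0400, 0)
rvec = (-0.1768, 0.0730, -0.2117), |rvec| = θ = 0.28531 rad = 16.347°
Rodrigues: sinθ=0.28146, 1−cosθ=0.04043; R = I + sinθ·[k]× + (1−cosθ)·[k]×²:
    [+0.97510 +0.20243 +0.09060]
    [-0.21525 +0.96222 +0.16674]
    [-0.05343 -0.18209 +0.98183]
t = (0.0367, -0.0453, 0.4431) m
M0: Pc = R·M0+t = (+0.00579, +0.00180, +0.43795); u = 679.2·(+0.00579)/0.43795 + 304.7 = 313.6846, v = 843.3·(+0.00180)/0.43795 + 241.3 = 244.7636
M1: Pc = R·M1+t = (+0.08380, -0.01542, +0.43368); u = 679.2·(+0.08380)/0.43368 + 304.7 = 435.9436, v = 843.3·(-0.01542)/0.43368 + 241.3 = 211.3132
M2: Pc = R·M2+t = (+0.06761, -0.09240, +0.44825); u = 679.2·(+0.06761)/0.44825 + 304.7 = 407.1402, v = 843.3·(-0.09240)/0.44825 + 241.3 = 67.4673
M3: Pc = R·M3+t = (-0.01040, -0.07518, +0.45252); u = 679.2·(-0.01040)/0.45252 + 304.7 = 289.0888, v = 843.3·(-0.07518)/0.45252 + 241.3 = 101.1996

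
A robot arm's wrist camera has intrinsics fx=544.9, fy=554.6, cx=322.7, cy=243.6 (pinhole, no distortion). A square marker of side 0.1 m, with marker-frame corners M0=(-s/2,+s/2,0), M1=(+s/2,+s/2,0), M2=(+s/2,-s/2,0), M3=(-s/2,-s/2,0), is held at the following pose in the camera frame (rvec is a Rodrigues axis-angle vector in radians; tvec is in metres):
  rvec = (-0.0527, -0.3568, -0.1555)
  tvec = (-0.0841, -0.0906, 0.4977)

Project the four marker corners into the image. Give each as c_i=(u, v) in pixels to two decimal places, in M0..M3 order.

Intrinsics K: fx=544.9, fy=554.6, cx=322.7, cy=243.6
Marker side s = 0.1 m; corners in marker frame (Z=0):
  M0 = (-0.0500, +0.0500, 0)
  M1 = (+0.0500, +0.0500, 0)
  M2 = (+0.0500, -0.0500, 0)
  M3 = (-0.0500, -0.0500, 0)
rvec = (-0.0527, -0.3568, -0.1555), |rvec| = θ = 0.39276 rad = 22.504°
Rodrigues: sinθ=0.38274, 1−cosθ=0.07615; R = I + sinθ·[k]× + (1−cosθ)·[k]×²:
    [+0.92523 +0.16081 -0.34365]
    [-0.14225 +0.98669 +0.07874]
    [+0.35174 -0.02397 +0.93579]
t = (-0.0841, -0.0906, 0.4977) m
M0: Pc = R·M0+t = (-0.12232, -0.03415, +0.47891); u = 544.9·(-0.12232)/0.47891 + 322.7 = 183.5259, v = 554.6·(-0.03415)/0.47891 + 243.6 = 204.0499
M1: Pc = R·M1+t = (-0.02980, -0.04838, +0.51409); u = 544.9·(-0.02980)/0.51409 + 322.7 = 291.1161, v = 554.6·(-0.04838)/0.51409 + 243.6 = 191.4098
M2: Pc = R·M2+t = (-0.04588, -0.14705, +0.51649); u = 544.9·(-0.04588)/0.51649 + 322.7 = 274.2965, v = 554.6·(-0.14705)/0.51649 + 243.6 = 85.7013
M3: Pc = R·M3+t = (-0.13840, -0.13282, +0.48131); u = 544.9·(-0.13840)/0.48131 + 322.7 = 166.0130, v = 554.6·(-0.13282)/0.48131 + 243.6 = 90.5532

c0=(183.53, 204.05) c1=(291.12, 191.41) c2=(274.30, 85.70) c3=(166.01, 90.55)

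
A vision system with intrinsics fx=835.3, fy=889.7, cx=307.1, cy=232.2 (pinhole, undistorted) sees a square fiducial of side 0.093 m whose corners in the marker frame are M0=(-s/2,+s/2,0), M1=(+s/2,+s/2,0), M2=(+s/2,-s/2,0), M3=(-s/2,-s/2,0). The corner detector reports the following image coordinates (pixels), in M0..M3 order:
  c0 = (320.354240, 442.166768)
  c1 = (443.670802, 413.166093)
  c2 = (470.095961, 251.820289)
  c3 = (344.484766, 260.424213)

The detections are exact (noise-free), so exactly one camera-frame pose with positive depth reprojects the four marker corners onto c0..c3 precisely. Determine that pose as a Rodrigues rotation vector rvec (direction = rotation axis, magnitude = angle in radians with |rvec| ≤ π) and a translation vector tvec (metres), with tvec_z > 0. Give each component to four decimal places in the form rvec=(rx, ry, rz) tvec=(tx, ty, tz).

rvec=(0.2500, -0.6525, 0.0524) tvec=(0.0498, 0.0569, 0.4562)

Intrinsics K: fx=835.3, fy=889.7, cx=307.1, cy=232.2
Marker side s = 0.093 m; corners in marker frame (Z=0):
  M0 = (-0.0465, +0.0465, 0)
  M1 = (+0.0465, +0.0465, 0)
  M2 = (+0.0465, -0.0465, 0)
  M3 = (-0.0465, -0.0465, 0)
Detected image corners:
  c0 = (320.354240, 442.166768) px
  c1 = (443.670802, 413.166093) px
  c2 = (470.095961, 251.820289) px
  c3 = (344.484766, 260.424213) px
Planar DLT: solve 8×8 A·h = b for H (H[2,2]=1):
  H  [+1862.87375 -87.74479 +398.22446]
  H  [+250.09960 +1997.89567 +343.18084]
  H  [+1.32983 +0.46832 +1.00000]
B = K⁻¹H; ‖b₁‖=2.191992, ‖b₂‖=2.191992; λ = 2/(‖b₁‖+‖b₂‖) = 0.456206, sign → tz>0 ⇒ λ=+0.456206
r₁ = λ·B[:,0] = (+0.79438,-0.03009,+0.60668); r₂ = λ·B[:,1] = (-0.12647,+0.96869,+0.21365)
r₃ = r₁×r₂ = (-0.59411,-0.24645,+0.76570); SVD([r₁ r₂ r₃]) → R = UVᵀ:
  R  [+0.79438 -0.12647 -0.59411]
  R  [-0.03009 +0.96869 -0.24645]
  R  [+0.60668 +0.21365 +0.76570]
t = (+0.04977, +0.05691, +0.45621) m
tr R = 2.528765; θ = arccos((tr R − 1)/2) = 0.700713 rad = 40.148°
axis k = ((R−Rᵀ)₃₂, (R−Rᵀ)₁₃, (R−Rᵀ)₂₁) / (2 sinθ) = (+0.356795, -0.931188, +0.074739)
rvec = θ·k = (+0.250011, -0.652496, +0.052371)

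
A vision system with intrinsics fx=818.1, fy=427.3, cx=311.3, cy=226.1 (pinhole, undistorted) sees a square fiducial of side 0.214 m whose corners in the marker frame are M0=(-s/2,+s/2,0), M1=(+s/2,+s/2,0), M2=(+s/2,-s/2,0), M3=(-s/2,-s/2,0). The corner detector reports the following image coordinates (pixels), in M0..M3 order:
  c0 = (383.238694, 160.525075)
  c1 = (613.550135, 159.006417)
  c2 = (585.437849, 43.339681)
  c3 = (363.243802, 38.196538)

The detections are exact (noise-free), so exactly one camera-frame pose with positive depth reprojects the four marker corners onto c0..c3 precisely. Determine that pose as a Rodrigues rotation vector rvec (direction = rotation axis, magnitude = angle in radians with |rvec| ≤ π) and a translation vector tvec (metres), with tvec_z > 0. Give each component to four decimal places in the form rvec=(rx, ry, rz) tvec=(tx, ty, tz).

Intrinsics K: fx=818.1, fy=427.3, cx=311.3, cy=226.1
Marker side s = 0.214 m; corners in marker frame (Z=0):
  M0 = (-0.1070, +0.1070, 0)
  M1 = (+0.1070, +0.1070, 0)
  M2 = (+0.1070, -0.1070, 0)
  M3 = (-0.1070, -0.1070, 0)
Detected image corners:
  c0 = (383.238694, 160.525075) px
  c1 = (613.550135, 159.006417) px
  c2 = (585.437849, 43.339681) px
  c3 = (363.243802, 38.196538) px
Planar DLT: solve 8×8 A·h = b for H (H[2,2]=1):
  H  [+1185.54295 +17.71551 +489.31832]
  H  [+35.32338 +535.99275 +99.04617]
  H  [+0.26458 -0.19578 +1.00000]
B = K⁻¹H; ‖b₁‖=1.375371, ‖b₂‖=1.375371; λ = 2/(‖b₁‖+‖b₂‖) = 0.727076, sign → tz>0 ⇒ λ=+0.727076
r₁ = λ·B[:,0] = (+0.98044,-0.04169,+0.19237); r₂ = λ·B[:,1] = (+0.06991,+0.98734,-0.14235)
r₃ = r₁×r₂ = (-0.18400,+0.15301,+0.97094); SVD([r₁ r₂ r₃]) → R = UVᵀ:
  R  [+0.98044 +0.06991 -0.18400]
  R  [-0.04169 +0.98734 +0.15301]
  R  [+0.19237 -0.14235 +0.97094]
t = (+0.15821, -0.21619, +0.72708) m
tr R = 2.938724; θ = arccos((tr R − 1)/2) = 0.248176 rad = 14.219°
axis k = ((R−Rᵀ)₃₂, (R−Rᵀ)₁₃, (R−Rᵀ)₂₁) / (2 sinθ) = (-0.601212, -0.766123, -0.227157)
rvec = θ·k = (-0.149206, -0.190133, -0.056375)

rvec=(-0.1492, -0.1901, -0.0564) tvec=(0.1582, -0.2162, 0.7271)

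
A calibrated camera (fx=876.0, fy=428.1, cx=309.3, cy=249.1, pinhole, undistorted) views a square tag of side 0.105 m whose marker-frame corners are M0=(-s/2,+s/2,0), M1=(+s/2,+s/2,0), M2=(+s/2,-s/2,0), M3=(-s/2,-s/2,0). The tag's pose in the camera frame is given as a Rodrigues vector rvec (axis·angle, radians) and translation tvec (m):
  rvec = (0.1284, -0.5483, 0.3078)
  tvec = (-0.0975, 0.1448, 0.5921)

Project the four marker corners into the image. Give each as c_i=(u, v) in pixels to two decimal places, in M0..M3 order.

Intrinsics K: fx=876.0, fy=428.1, cx=309.3, cy=249.1
Marker side s = 0.105 m; corners in marker frame (Z=0):
  M0 = (-0.0525, +0.0525, 0)
  M1 = (+0.0525, +0.0525, 0)
  M2 = (+0.0525, -0.0525, 0)
  M3 = (-0.0525, -0.0525, 0)
rvec = (0.1284, -0.5483, 0.3078), |rvec| = θ = 0.64176 rad = 36.770°
Rodrigues: sinθ=0.59861, 1−cosθ=0.19896; R = I + sinθ·[k]× + (1−cosθ)·[k]×²:
    [+0.80901 -0.32111 -0.49234]
    [+0.25309 +0.94627 -0.20129]
    [+0.53052 +0.03824 +0.84681]
t = (-0.0975, 0.1448, 0.5921) m
M0: Pc = R·M0+t = (-0.15683, +0.18119, +0.56626); u = 876.0·(-0.15683)/0.56626 + 309.3 = 66.6813, v = 428.1·(+0.18119)/0.56626 + 249.1 = 386.0845
M1: Pc = R·M1+t = (-0.07189, +0.20777, +0.62196); u = 876.0·(-0.07189)/0.62196 + 309.3 = 208.0527, v = 428.1·(+0.20777)/0.62196 + 249.1 = 392.1073
M2: Pc = R·M2+t = (-0.03817, +0.10841, +0.61794); u = 876.0·(-0.03817)/0.61794 + 309.3 = 255.1918, v = 428.1·(+0.10841)/0.61794 + 249.1 = 324.2031
M3: Pc = R·M3+t = (-0.12311, +0.08183, +0.56224); u = 876.0·(-0.12311)/0.56224 + 309.3 = 117.4811, v = 428.1·(+0.08183)/0.56224 + 249.1 = 311.4095

c0=(66.68, 386.08) c1=(208.05, 392.11) c2=(255.19, 324.20) c3=(117.48, 311.41)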